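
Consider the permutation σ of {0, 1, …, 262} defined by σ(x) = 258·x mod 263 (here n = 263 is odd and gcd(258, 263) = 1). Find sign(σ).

+1

Orbit of 69 under x↦258x: [69, 181, 147, 54, 256, 35, 88]… (length divides ord_263(258)).
Cycle type of π: 131×2 + 1; total 3 cycles.
n − c = 263 − 3 = 260; sign = (−1)^260 = +1.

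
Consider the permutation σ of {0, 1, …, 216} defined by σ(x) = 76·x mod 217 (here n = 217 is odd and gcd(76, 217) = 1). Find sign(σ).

-1

Start at x=36: 36 → 132 → 50 → 111 → 190 → 118 → 71 → … (one orbit).
Decompose π into cycles: lengths [30, 30, 30, 30, 30, 30, 15, 15, 2, 2, 2, 1] (12 cycles, including the fixed point 0).
sign(π) = (−1)^{n − #cycles} = (−1)^{217−12} = (−1)^205 = -1.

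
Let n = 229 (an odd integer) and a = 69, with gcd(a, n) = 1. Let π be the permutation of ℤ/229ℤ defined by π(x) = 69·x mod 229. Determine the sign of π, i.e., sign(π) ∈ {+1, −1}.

-1

Trace 215: π^k(215) = [215, 179, 214, 110, 33, 216, 19] for k=0..6.
Cycle lengths of π_69 on ℤ/229ℤ: [228, 1]; 2 cycles in total.
With 2 cycles on 229 points, sign = (−1)^{229−2} = -1.
(69|229)_J = -1 (Zolotarev's lemma cross-check).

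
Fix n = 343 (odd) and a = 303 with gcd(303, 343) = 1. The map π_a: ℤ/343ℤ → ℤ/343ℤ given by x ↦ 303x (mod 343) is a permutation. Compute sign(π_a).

Start at x=198: 198 → 312 → 211 → 135 → 88 → 253 → 170 → … (one orbit).
Cycle lengths of π_303 on ℤ/343ℤ: [147, 147, 21, 21, 3, 3, 1]; 7 cycles in total.
343 − 7 = 336 transpositions; sign(π) = (−1)^336 = +1.
Zolotarev: (303|343) = +1, matching the cycle-count sign.

+1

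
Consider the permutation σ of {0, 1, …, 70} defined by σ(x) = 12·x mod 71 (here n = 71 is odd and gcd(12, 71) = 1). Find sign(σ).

+1

Start at x=18: 18 → 3 → 36 → 6 → 1 → 12 → 2 → … (one orbit).
Cycle lengths of π_12 on ℤ/71ℤ: [35, 35, 1]; 3 cycles in total.
n − c = 71 − 3 = 68; sign = (−1)^68 = +1.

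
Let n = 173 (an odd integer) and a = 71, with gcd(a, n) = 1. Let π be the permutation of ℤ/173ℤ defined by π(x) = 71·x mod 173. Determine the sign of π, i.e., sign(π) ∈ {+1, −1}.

Start at x=116: 116 → 105 → 16 → 98 → 38 → 103 → 47 → … (one orbit).
2 cycles of lengths [172, 1].
Σ(ℓ_i−1) = 173−2 = 171; sign = (−1)^171 = -1.
Via Zolotarev, sign(π_{71}) = (71|173) = -1.

-1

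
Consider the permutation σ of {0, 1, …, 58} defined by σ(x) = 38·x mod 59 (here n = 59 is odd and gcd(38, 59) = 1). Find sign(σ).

-1

Trace 54: π^k(54) = [54, 46, 37, 49, 33, 15, 39] for k=0..6.
The orbit structure of x ↦ 38x mod 59: 2 orbits of sizes [58, 1].
59 − 2 = 57 transpositions; sign(π) = (−1)^57 = -1.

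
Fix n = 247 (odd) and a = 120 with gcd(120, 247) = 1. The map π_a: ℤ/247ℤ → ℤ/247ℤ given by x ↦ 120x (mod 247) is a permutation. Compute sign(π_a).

Orbit of 42 under x↦120x: [42, 100, 144, 237, 35, 1, 120]… (length divides ord_247(120)).
π_120 has 31 disjoint cycles with lengths [9, 9, 9, 9, 9, 9, 9, 9, 9, 9, 9, 9, 9, 9, 9, 9, 9, 9, 9, 9, 9, 9, 9, 9, 9, 9, 3, 3, 3, 3, 1] on {0,…,246}.
31 cycles on 247: each ℓ→(−1)^(ℓ−1), product (−1)^216 = +1.
Zolotarev: (120|247) = +1, matching the cycle-count sign.

+1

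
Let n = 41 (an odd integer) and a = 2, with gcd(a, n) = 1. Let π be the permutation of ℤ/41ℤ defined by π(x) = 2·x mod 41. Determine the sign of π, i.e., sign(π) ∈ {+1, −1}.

+1

Start at x=25: 25 → 9 → 18 → 36 → 31 → 21 → 1 → … (one orbit).
Cycle type of π: 20×2 + 1; total 3 cycles.
3 cycles on 41: each ℓ→(−1)^(ℓ−1), product (−1)^38 = +1.
Via Zolotarev, sign(π_{2}) = (2|41) = +1.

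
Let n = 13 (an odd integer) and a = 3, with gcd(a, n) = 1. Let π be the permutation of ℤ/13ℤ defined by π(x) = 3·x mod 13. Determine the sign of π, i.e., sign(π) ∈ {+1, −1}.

+1

Start at x=3: 3 → 9 → 1 → 3 (one orbit).
π_3 has 5 disjoint cycles with lengths [3, 3, 3, 3, 1] on {0,…,12}.
sign(π) = (−1)^{n − #cycles} = (−1)^{13−5} = (−1)^8 = +1.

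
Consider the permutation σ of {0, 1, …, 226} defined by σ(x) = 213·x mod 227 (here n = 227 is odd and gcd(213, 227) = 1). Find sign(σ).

Orbit of 176 under x↦213x: [176, 33, 219, 112, 21, 160, 30]… (length divides ord_227(213)).
Decompose π into cycles: lengths [113, 113, 1] (3 cycles, including the fixed point 0).
Σ(ℓ_i−1) = 227−3 = 224; sign = (−1)^224 = +1.

+1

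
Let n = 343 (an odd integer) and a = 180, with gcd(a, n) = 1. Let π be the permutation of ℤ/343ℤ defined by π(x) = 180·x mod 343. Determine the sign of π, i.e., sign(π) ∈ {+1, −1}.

-1

Orbit of 303 under x↦180x: [303, 3, 197, 131, 256, 118, 317]… (length divides ord_343(180)).
Cycle lengths of π_180 on ℤ/343ℤ: [294, 42, 6, 1]; 4 cycles in total.
343 − 4 = 339 transpositions; sign(π) = (−1)^339 = -1.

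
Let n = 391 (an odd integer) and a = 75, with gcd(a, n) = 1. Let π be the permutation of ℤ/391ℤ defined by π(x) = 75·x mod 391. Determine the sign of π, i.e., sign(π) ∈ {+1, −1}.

-1

Trace 317: π^k(317) = [317, 315, 165, 254, 282, 36, 354] for k=0..6.
6 cycles of lengths [176, 176, 16, 11, 11, 1].
n − c = 391 − 6 = 385; sign = (−1)^385 = -1.
(75|391)_J = -1 (Zolotarev's lemma cross-check).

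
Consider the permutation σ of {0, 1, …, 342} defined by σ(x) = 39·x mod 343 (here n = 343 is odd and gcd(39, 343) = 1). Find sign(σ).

Trace 2: π^k(2) = [2, 78, 298, 303, 155, 214, 114] for k=0..6.
Decompose π into cycles: lengths [147, 147, 21, 21, 3, 3, 1] (7 cycles, including the fixed point 0).
With 7 cycles on 343 points, sign = (−1)^{343−7} = +1.
Via Zolotarev, sign(π_{39}) = (39|343) = +1.

+1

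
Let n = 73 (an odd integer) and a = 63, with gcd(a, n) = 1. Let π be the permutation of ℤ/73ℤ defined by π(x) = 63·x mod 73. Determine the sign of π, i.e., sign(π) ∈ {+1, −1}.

Start at x=51: 51 → 1 → 63 → 27 → 22 → 72 → 10 → … (one orbit).
Cycle type of π: 8×9 + 1; total 10 cycles.
sign(π) = (−1)^{n − #cycles} = (−1)^{73−10} = (−1)^63 = -1.

-1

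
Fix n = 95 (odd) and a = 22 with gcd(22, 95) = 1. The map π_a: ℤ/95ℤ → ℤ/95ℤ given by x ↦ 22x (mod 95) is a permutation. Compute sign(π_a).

+1

Orbit of 3 under x↦22x: [3, 66, 27, 24, 53, 26, 2]… (length divides ord_95(22)).
The orbit structure of x ↦ 22x mod 95: 5 orbits of sizes [36, 36, 18, 4, 1].
95 − 5 = 90 transpositions; sign(π) = (−1)^90 = +1.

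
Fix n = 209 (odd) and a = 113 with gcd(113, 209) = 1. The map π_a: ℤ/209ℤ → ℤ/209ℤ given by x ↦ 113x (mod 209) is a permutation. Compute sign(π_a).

-1

Trace 191: π^k(191) = [191, 56, 58, 75, 115, 37, 1] for k=0..6.
The orbit structure of x ↦ 113x mod 209: 30 orbits of sizes [10, 10, 10, 10, 10, 10, 10, 10, 10, 10, 10, 10, 10, 10, 10, 10, 10, 10, 5, 5, 2, 2, 2, 2, 2, 2, 2, 2, 2, 1].
With 30 cycles on 209 points, sign = (−1)^{209−30} = -1.
(113|209)_J = -1 (Zolotarev's lemma cross-check).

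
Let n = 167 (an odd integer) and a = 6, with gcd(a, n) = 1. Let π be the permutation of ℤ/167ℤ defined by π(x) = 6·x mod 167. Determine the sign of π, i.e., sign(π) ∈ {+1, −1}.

+1

Orbit of 81 under x↦6x: [81, 152, 77, 128, 100, 99, 93]… (length divides ord_167(6)).
The orbit structure of x ↦ 6x mod 167: 3 orbits of sizes [83, 83, 1].
sign(π) = (−1)^{n − #cycles} = (−1)^{167−3} = (−1)^164 = +1.
Zolotarev: (6|167) = +1, matching the cycle-count sign.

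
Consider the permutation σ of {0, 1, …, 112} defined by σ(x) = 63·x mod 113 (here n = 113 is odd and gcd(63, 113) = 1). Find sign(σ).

+1

Orbit of 7 under x↦63x: [7, 102, 98, 72, 16, 104, 111]… (length divides ord_113(63)).
Cycle type of π: 56×2 + 1; total 3 cycles.
Σ(ℓ_i−1) = 113−3 = 110; sign = (−1)^110 = +1.
Zolotarev: (63|113) = +1, matching the cycle-count sign.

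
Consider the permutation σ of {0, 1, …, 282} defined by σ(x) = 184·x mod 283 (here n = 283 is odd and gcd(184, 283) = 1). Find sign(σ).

Start at x=44: 44 → 172 → 235 → 224 → 181 → 193 → 137 → … (one orbit).
Decompose π into cycles: lengths [282, 1] (2 cycles, including the fixed point 0).
2 cycles on 283: each ℓ→(−1)^(ℓ−1), product (−1)^281 = -1.
The Jacobi symbol (184|283) = -1 (Zolotarev) agrees.

-1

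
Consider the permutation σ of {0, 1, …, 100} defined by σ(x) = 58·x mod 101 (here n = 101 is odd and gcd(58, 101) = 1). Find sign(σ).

+1

Orbit of 79 under x↦58x: [79, 37, 25, 36, 68, 5, 88]… (length divides ord_101(58)).
Decompose π into cycles: lengths [25, 25, 25, 25, 1] (5 cycles, including the fixed point 0).
n − c = 101 − 5 = 96; sign = (−1)^96 = +1.
Check: (58/101) = +1 by Zolotarev.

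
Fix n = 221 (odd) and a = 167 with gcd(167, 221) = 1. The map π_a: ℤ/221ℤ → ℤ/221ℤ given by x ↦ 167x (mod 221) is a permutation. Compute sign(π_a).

Start at x=168: 168 → 210 → 152 → 190 → 127 → 214 → 157 → … (one orbit).
Cycle type of π: 48×4 + 16 + 12 + 1; total 7 cycles.
sign(π) = (−1)^{n − #cycles} = (−1)^{221−7} = (−1)^214 = +1.
Check: (167/221) = +1 by Zolotarev.

+1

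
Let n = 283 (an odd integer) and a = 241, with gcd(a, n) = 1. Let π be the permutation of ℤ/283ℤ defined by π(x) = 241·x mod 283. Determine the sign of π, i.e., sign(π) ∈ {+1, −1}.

Start at x=79: 79 → 78 → 120 → 54 → 279 → 168 → 19 → … (one orbit).
Cycle lengths of π_241 on ℤ/283ℤ: [94, 94, 94, 1]; 4 cycles in total.
n − c = 283 − 4 = 279; sign = (−1)^279 = -1.
Via Zolotarev, sign(π_{241}) = (241|283) = -1.

-1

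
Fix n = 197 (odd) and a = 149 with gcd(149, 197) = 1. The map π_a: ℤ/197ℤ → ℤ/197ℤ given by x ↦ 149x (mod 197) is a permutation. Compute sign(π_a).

-1

Trace 113: π^k(113) = [113, 92, 115, 193, 192, 43, 103] for k=0..6.
π_149 has 2 disjoint cycles with lengths [196, 1] on {0,…,196}.
n − c = 197 − 2 = 195; sign = (−1)^195 = -1.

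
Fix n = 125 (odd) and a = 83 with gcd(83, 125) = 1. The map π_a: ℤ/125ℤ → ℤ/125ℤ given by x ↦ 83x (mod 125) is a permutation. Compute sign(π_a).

-1

Start at x=24: 24 → 117 → 86 → 13 → 79 → 57 → 106 → … (one orbit).
The orbit structure of x ↦ 83x mod 125: 4 orbits of sizes [100, 20, 4, 1].
sign(π) = (−1)^{n − #cycles} = (−1)^{125−4} = (−1)^121 = -1.
Via Zolotarev, sign(π_{83}) = (83|125) = -1.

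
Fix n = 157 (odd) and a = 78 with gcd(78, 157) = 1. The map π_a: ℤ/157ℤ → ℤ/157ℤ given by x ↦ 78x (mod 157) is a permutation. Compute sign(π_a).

-1

Orbit of 103 under x↦78x: [103, 27, 65, 46, 134, 90, 112]… (length divides ord_157(78)).
Decompose π into cycles: lengths [52, 52, 52, 1] (4 cycles, including the fixed point 0).
sign(π) = (−1)^{n − #cycles} = (−1)^{157−4} = (−1)^153 = -1.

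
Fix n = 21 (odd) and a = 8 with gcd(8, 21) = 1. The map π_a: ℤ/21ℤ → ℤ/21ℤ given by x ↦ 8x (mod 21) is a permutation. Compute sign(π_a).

-1

Orbit of 8 under x↦8x: [8, 1]… (length divides ord_21(8)).
Cycle lengths of π_8 on ℤ/21ℤ: [2, 2, 2, 2, 2, 2, 2, 1, 1, 1, 1, 1, 1, 1]; 14 cycles in total.
sign(π) = (−1)^{n − #cycles} = (−1)^{21−14} = (−1)^7 = -1.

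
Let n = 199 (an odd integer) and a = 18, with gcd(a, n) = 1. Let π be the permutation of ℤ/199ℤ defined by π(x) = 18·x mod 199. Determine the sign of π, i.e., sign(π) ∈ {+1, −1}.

+1

Start at x=125: 125 → 61 → 103 → 63 → 139 → 114 → 62 → … (one orbit).
The orbit structure of x ↦ 18x mod 199: 19 orbits of sizes [11, 11, 11, 11, 11, 11, 11, 11, 11, 11, 11, 11, 11, 11, 11, 11, 11, 11, 1].
199 − 19 = 180 transpositions; sign(π) = (−1)^180 = +1.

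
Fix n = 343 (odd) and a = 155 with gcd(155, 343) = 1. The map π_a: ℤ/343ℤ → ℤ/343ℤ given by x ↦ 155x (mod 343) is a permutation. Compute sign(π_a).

+1

Trace 239: π^k(239) = [239, 1, 155, 15, 267, 225, 232] for k=0..6.
Decompose π into cycles: lengths [49, 49, 49, 49, 49, 49, 7, 7, 7, 7, 7, 7, 1, 1, 1, 1, 1, 1, 1] (19 cycles, including the fixed point 0).
19 cycles on 343: each ℓ→(−1)^(ℓ−1), product (−1)^324 = +1.
Zolotarev: (155|343) = +1, matching the cycle-count sign.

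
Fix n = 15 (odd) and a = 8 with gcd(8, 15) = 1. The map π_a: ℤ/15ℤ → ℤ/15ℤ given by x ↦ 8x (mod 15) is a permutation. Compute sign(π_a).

+1

Orbit of 2 under x↦8x: [2, 1, 8, 4]… (length divides ord_15(8)).
The orbit structure of x ↦ 8x mod 15: 5 orbits of sizes [4, 4, 4, 2, 1].
With 5 cycles on 15 points, sign = (−1)^{15−5} = +1.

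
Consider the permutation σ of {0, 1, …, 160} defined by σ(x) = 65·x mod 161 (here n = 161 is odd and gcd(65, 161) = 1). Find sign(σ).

Trace 60: π^k(60) = [60, 36, 86, 116, 134, 16, 74] for k=0..6.
6 cycles of lengths [66, 66, 22, 3, 3, 1].
161 − 6 = 155 transpositions; sign(π) = (−1)^155 = -1.

-1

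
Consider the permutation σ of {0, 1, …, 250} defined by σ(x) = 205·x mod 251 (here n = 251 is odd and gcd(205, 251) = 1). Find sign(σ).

+1

Start at x=195: 195 → 66 → 227 → 100 → 169 → 7 → 180 → … (one orbit).
Cycle type of π: 125×2 + 1; total 3 cycles.
251 − 3 = 248 transpositions; sign(π) = (−1)^248 = +1.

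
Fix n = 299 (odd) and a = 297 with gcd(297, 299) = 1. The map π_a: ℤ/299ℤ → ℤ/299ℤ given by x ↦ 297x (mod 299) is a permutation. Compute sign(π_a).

Start at x=258: 258 → 82 → 135 → 29 → 241 → 116 → 67 → … (one orbit).
π_297 has 5 disjoint cycles with lengths [132, 132, 22, 12, 1] on {0,…,298}.
5 cycles on 299: each ℓ→(−1)^(ℓ−1), product (−1)^294 = +1.
Zolotarev: (297|299) = +1, matching the cycle-count sign.

+1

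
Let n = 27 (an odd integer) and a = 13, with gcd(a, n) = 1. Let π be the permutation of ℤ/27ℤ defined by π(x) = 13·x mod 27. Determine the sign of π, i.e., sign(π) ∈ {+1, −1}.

+1

Start at x=1: 1 → 13 → 7 → 10 → 22 → 16 → 19 → … (one orbit).
Cycle lengths of π_13 on ℤ/27ℤ: [9, 9, 3, 3, 1, 1, 1]; 7 cycles in total.
n − c = 27 − 7 = 20; sign = (−1)^20 = +1.
(13|27)_J = +1 (Zolotarev's lemma cross-check).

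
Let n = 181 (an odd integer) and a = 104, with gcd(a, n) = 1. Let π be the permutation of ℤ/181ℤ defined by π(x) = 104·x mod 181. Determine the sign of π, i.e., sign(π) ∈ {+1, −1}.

-1

Start at x=69: 69 → 117 → 41 → 101 → 6 → 81 → 98 → … (one orbit).
Cycle type of π: 180 + 1; total 2 cycles.
sign(π) = (−1)^{n − #cycles} = (−1)^{181−2} = (−1)^179 = -1.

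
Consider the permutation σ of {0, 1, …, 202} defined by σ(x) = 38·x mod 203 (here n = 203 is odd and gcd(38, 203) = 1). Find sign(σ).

Trace 115: π^k(115) = [115, 107, 6, 25, 138, 169, 129] for k=0..6.
Decompose π into cycles: lengths [42, 42, 42, 42, 14, 14, 6, 1] (8 cycles, including the fixed point 0).
sign(π) = (−1)^{n − #cycles} = (−1)^{203−8} = (−1)^195 = -1.

-1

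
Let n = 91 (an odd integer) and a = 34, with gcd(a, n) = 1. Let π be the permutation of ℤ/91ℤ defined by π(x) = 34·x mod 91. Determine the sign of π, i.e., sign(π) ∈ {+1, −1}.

+1

Start at x=83: 83 → 1 → 34 → 64 → 83 (one orbit).
25 cycles of lengths [4, 4, 4, 4, 4, 4, 4, 4, 4, 4, 4, 4, 4, 4, 4, 4, 4, 4, 4, 4, 4, 2, 2, 2, 1].
sign(π) = (−1)^{n − #cycles} = (−1)^{91−25} = (−1)^66 = +1.
Check: (34/91) = +1 by Zolotarev.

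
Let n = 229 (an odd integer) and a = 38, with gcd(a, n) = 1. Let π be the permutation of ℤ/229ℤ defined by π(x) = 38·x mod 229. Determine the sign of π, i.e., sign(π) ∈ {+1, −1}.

-1

Start at x=44: 44 → 69 → 103 → 21 → 111 → 96 → 213 → … (one orbit).
Cycle lengths of π_38 on ℤ/229ℤ: [228, 1]; 2 cycles in total.
229 − 2 = 227 transpositions; sign(π) = (−1)^227 = -1.
The Jacobi symbol (38|229) = -1 (Zolotarev) agrees.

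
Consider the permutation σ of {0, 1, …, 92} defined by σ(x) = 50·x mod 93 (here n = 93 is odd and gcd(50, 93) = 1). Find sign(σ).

Trace 47: π^k(47) = [47, 25, 41, 4, 14, 49, 32] for k=0..6.
The orbit structure of x ↦ 50x mod 93: 6 orbits of sizes [30, 30, 15, 15, 2, 1].
93 − 6 = 87 transpositions; sign(π) = (−1)^87 = -1.
Zolotarev: (50|93) = -1, matching the cycle-count sign.

-1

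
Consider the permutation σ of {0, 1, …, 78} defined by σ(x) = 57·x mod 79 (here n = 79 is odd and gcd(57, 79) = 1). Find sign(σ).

-1

Start at x=27: 27 → 38 → 33 → 64 → 14 → 8 → 61 → … (one orbit).
Cycle lengths of π_57 on ℤ/79ℤ: [26, 26, 26, 1]; 4 cycles in total.
n − c = 79 − 4 = 75; sign = (−1)^75 = -1.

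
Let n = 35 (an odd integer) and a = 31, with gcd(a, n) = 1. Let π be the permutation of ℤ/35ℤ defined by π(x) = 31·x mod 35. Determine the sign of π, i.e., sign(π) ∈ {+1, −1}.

Trace 26: π^k(26) = [26, 1, 31, 16, 6, 11] for k=0..5.
The orbit structure of x ↦ 31x mod 35: 10 orbits of sizes [6, 6, 6, 6, 6, 1, 1, 1, 1, 1].
With 10 cycles on 35 points, sign = (−1)^{35−10} = -1.

-1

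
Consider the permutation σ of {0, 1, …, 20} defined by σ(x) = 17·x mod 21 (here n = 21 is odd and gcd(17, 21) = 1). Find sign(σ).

Trace 17: π^k(17) = [17, 16, 20, 4, 5, 1] for k=0..5.
Cycle lengths of π_17 on ℤ/21ℤ: [6, 6, 6, 2, 1]; 5 cycles in total.
Σ(ℓ_i−1) = 21−5 = 16; sign = (−1)^16 = +1.

+1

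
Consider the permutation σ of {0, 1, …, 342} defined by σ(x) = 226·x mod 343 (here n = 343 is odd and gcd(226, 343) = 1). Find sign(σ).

+1

Trace 99: π^k(99) = [99, 79, 18, 295, 128, 116, 148] for k=0..6.
Decompose π into cycles: lengths [21, 21, 21, 21, 21, 21, 21, 21, 21, 21, 21, 21, 21, 21, 3, 3, 3, 3, 3, 3, 3, 3, 3, 3, 3, 3, 3, 3, 3, 3, 1] (31 cycles, including the fixed point 0).
n − c = 343 − 31 = 312; sign = (−1)^312 = +1.
Via Zolotarev, sign(π_{226}) = (226|343) = +1.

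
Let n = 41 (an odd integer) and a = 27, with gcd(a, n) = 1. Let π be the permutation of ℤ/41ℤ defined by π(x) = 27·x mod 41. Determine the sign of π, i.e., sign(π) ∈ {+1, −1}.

-1

Start at x=38: 38 → 1 → 27 → 32 → 3 → 40 → 14 → … (one orbit).
π_27 has 6 disjoint cycles with lengths [8, 8, 8, 8, 8, 1] on {0,…,40}.
41 − 6 = 35 transpositions; sign(π) = (−1)^35 = -1.
Zolotarev: (27|41) = -1, matching the cycle-count sign.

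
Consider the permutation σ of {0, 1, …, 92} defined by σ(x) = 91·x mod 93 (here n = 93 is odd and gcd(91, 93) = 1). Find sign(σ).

-1

Orbit of 64 under x↦91x: [64, 58, 70, 46, 1, 91, 4]… (length divides ord_93(91)).
12 cycles of lengths [10, 10, 10, 10, 10, 10, 10, 10, 10, 1, 1, 1].
Σ(ℓ_i−1) = 93−12 = 81; sign = (−1)^81 = -1.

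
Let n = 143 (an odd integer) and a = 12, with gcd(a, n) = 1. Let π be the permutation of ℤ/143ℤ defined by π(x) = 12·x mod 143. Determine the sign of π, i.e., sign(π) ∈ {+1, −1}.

+1

Orbit of 1 under x↦12x: [1, 12]… (length divides ord_143(12)).
Cycle type of π: 2×66 + 1×11; total 77 cycles.
Σ(ℓ_i−1) = 143−77 = 66; sign = (−1)^66 = +1.
The Jacobi symbol (12|143) = +1 (Zolotarev) agrees.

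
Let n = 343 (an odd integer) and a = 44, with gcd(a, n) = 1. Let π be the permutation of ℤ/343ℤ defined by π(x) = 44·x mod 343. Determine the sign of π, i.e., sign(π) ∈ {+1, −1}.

Start at x=137: 137 → 197 → 93 → 319 → 316 → 184 → 207 → … (one orbit).
Cycle lengths of π_44 on ℤ/343ℤ: [147, 147, 21, 21, 3, 3, 1]; 7 cycles in total.
n − c = 343 − 7 = 336; sign = (−1)^336 = +1.

+1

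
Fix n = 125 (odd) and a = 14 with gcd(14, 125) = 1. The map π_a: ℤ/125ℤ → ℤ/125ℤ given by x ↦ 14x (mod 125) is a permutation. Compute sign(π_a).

+1

Trace 119: π^k(119) = [119, 41, 74, 36, 4, 56, 34] for k=0..6.
Decompose π into cycles: lengths [50, 50, 10, 10, 2, 2, 1] (7 cycles, including the fixed point 0).
n − c = 125 − 7 = 118; sign = (−1)^118 = +1.
(14|125)_J = +1 (Zolotarev's lemma cross-check).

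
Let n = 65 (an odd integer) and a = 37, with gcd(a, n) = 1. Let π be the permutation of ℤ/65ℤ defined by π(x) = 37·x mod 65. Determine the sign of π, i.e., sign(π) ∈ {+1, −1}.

Trace 61: π^k(61) = [61, 47, 49, 58, 1, 37, 4] for k=0..6.
7 cycles of lengths [12, 12, 12, 12, 12, 4, 1].
Σ(ℓ_i−1) = 65−7 = 58; sign = (−1)^58 = +1.
Via Zolotarev, sign(π_{37}) = (37|65) = +1.

+1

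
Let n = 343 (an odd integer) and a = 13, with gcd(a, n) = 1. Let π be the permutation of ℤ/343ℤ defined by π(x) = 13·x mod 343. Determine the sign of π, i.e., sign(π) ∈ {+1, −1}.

-1

Start at x=230: 230 → 246 → 111 → 71 → 237 → 337 → 265 → … (one orbit).
Cycle type of π: 98×3 + 14×3 + 2×3 + 1; total 10 cycles.
Σ(ℓ_i−1) = 343−10 = 333; sign = (−1)^333 = -1.
Via Zolotarev, sign(π_{13}) = (13|343) = -1.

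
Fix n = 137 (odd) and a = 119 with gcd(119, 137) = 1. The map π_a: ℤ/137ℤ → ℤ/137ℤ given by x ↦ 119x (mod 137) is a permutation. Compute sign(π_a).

Orbit of 115 under x↦119x: [115, 122, 133, 72, 74, 38, 1]… (length divides ord_137(119)).
Cycle lengths of π_119 on ℤ/137ℤ: [17, 17, 17, 17, 17, 17, 17, 17, 1]; 9 cycles in total.
With 9 cycles on 137 points, sign = (−1)^{137−9} = +1.

+1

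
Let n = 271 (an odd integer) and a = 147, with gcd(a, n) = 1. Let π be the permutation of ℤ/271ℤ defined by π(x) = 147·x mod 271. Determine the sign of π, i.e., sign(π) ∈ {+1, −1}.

Start at x=191: 191 → 164 → 260 → 9 → 239 → 174 → 104 → … (one orbit).
Decompose π into cycles: lengths [270, 1] (2 cycles, including the fixed point 0).
sign(π) = (−1)^{n − #cycles} = (−1)^{271−2} = (−1)^269 = -1.
Zolotarev: (147|271) = -1, matching the cycle-count sign.

-1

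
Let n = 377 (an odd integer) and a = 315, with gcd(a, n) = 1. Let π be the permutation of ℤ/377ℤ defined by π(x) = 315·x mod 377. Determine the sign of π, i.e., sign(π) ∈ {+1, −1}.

+1

Orbit of 1 under x↦315x: [1, 315, 74, 313, 198, 165, 326]… (length divides ord_377(315)).
The orbit structure of x ↦ 315x mod 377: 25 orbits of sizes [21, 21, 21, 21, 21, 21, 21, 21, 21, 21, 21, 21, 21, 21, 21, 21, 7, 7, 7, 7, 3, 3, 3, 3, 1].
Σ(ℓ_i−1) = 377−25 = 352; sign = (−1)^352 = +1.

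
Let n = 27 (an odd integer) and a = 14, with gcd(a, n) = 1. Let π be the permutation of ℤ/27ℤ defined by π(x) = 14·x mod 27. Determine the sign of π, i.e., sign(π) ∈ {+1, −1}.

-1

Orbit of 20 under x↦14x: [20, 10, 5, 16, 8, 4, 2]… (length divides ord_27(14)).
π_14 has 4 disjoint cycles with lengths [18, 6, 2, 1] on {0,…,26}.
27 − 4 = 23 transpositions; sign(π) = (−1)^23 = -1.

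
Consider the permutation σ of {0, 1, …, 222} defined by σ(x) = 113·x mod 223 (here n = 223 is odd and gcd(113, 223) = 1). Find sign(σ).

Orbit of 29 under x↦113x: [29, 155, 121, 70, 105, 46, 69]… (length divides ord_223(113)).
Cycle type of π: 222 + 1; total 2 cycles.
With 2 cycles on 223 points, sign = (−1)^{223−2} = -1.
Zolotarev: (113|223) = -1, matching the cycle-count sign.

-1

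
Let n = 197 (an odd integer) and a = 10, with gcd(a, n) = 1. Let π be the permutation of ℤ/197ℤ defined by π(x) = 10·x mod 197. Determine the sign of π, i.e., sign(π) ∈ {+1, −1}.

Orbit of 190 under x↦10x: [190, 127, 88, 92, 132, 138, 1]… (length divides ord_197(10)).
3 cycles of lengths [98, 98, 1].
3 cycles on 197: each ℓ→(−1)^(ℓ−1), product (−1)^194 = +1.

+1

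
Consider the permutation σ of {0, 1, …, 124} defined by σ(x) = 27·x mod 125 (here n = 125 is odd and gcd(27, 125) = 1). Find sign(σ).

-1

Orbit of 1 under x↦27x: [1, 27, 104, 58, 66, 32, 114]… (length divides ord_125(27)).
Cycle type of π: 100 + 20 + 4 + 1; total 4 cycles.
Σ(ℓ_i−1) = 125−4 = 121; sign = (−1)^121 = -1.
(27|125)_J = -1 (Zolotarev's lemma cross-check).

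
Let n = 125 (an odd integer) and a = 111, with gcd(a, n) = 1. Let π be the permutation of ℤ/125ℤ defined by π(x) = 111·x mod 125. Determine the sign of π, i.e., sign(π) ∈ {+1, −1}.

+1

Orbit of 21 under x↦111x: [21, 81, 116, 1, 111, 71, 6]… (length divides ord_125(111)).
The orbit structure of x ↦ 111x mod 125: 13 orbits of sizes [25, 25, 25, 25, 5, 5, 5, 5, 1, 1, 1, 1, 1].
n − c = 125 − 13 = 112; sign = (−1)^112 = +1.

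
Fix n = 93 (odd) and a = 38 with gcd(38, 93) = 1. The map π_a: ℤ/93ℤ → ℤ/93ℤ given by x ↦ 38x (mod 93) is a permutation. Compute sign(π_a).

Orbit of 40 under x↦38x: [40, 32, 7, 80, 64, 14, 67]… (length divides ord_93(38)).
Cycle type of π: 30×2 + 15×2 + 2 + 1; total 6 cycles.
sign(π) = (−1)^{n − #cycles} = (−1)^{93−6} = (−1)^87 = -1.

-1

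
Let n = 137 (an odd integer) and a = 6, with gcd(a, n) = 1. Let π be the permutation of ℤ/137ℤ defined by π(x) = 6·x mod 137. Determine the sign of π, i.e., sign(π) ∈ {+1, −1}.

-1

Start at x=106: 106 → 88 → 117 → 17 → 102 → 64 → 110 → … (one orbit).
2 cycles of lengths [136, 1].
Σ(ℓ_i−1) = 137−2 = 135; sign = (−1)^135 = -1.
The Jacobi symbol (6|137) = -1 (Zolotarev) agrees.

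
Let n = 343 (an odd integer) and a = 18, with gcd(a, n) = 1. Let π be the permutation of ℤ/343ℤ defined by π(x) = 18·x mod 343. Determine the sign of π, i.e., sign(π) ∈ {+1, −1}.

+1

Orbit of 18 under x↦18x: [18, 324, 1]… (length divides ord_343(18)).
Cycle lengths of π_18 on ℤ/343ℤ: [3, 3, 3, 3, 3, 3, 3, 3, 3, 3, 3, 3, 3, 3, 3, 3, 3, 3, 3, 3, 3, 3, 3, 3, 3, 3, 3, 3, 3, 3, 3, 3, 3, 3, 3, 3, 3, 3, 3, 3, 3, 3, 3, 3, 3, 3, 3, 3, 3, 3, 3, 3, 3, 3, 3, 3, 3, 3, 3, 3, 3, 3, 3, 3, 3, 3, 3, 3, 3, 3, 3, 3, 3, 3, 3, 3, 3, 3, 3, 3, 3, 3, 3, 3, 3, 3, 3, 3, 3, 3, 3, 3, 3, 3, 3, 3, 3, 3, 3, 3, 3, 3, 3, 3, 3, 3, 3, 3, 3, 3, 3, 3, 3, 3, 1]; 115 cycles in total.
n − c = 343 − 115 = 228; sign = (−1)^228 = +1.
(18|343)_J = +1 (Zolotarev's lemma cross-check).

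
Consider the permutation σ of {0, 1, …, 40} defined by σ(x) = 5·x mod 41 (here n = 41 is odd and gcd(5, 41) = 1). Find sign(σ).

Start at x=9: 9 → 4 → 20 → 18 → 8 → 40 → 36 → … (one orbit).
Cycle lengths of π_5 on ℤ/41ℤ: [20, 20, 1]; 3 cycles in total.
With 3 cycles on 41 points, sign = (−1)^{41−3} = +1.

+1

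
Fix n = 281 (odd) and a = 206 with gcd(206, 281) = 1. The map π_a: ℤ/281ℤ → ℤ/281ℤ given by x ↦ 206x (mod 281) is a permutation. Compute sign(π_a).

-1

Start at x=136: 136 → 197 → 118 → 142 → 28 → 148 → 140 → … (one orbit).
Decompose π into cycles: lengths [280, 1] (2 cycles, including the fixed point 0).
281 − 2 = 279 transpositions; sign(π) = (−1)^279 = -1.
Check: (206/281) = -1 by Zolotarev.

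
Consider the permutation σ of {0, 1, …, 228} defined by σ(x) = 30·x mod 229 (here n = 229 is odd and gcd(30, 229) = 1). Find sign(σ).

Orbit of 101 under x↦30x: [101, 53, 216, 68, 208, 57, 107]… (length divides ord_229(30)).
π_30 has 4 disjoint cycles with lengths [76, 76, 76, 1] on {0,…,228}.
sign(π) = (−1)^{n − #cycles} = (−1)^{229−4} = (−1)^225 = -1.
Check: (30/229) = -1 by Zolotarev.

-1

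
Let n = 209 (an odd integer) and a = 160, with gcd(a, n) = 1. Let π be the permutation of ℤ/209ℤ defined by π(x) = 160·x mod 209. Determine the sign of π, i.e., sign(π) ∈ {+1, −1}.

Trace 160: π^k(160) = [160, 102, 18, 163, 164, 115, 8] for k=0..6.
Cycle type of π: 30×6 + 10 + 6×3 + 1; total 11 cycles.
n − c = 209 − 11 = 198; sign = (−1)^198 = +1.
Zolotarev: (160|209) = +1, matching the cycle-count sign.

+1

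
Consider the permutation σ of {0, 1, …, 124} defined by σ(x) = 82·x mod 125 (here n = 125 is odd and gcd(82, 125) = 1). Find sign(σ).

Trace 124: π^k(124) = [124, 43, 26, 7, 74, 68, 76] for k=0..6.
Cycle lengths of π_82 on ℤ/125ℤ: [20, 20, 20, 20, 20, 4, 4, 4, 4, 4, 4, 1]; 12 cycles in total.
Σ(ℓ_i−1) = 125−12 = 113; sign = (−1)^113 = -1.
Check: (82/125) = -1 by Zolotarev.

-1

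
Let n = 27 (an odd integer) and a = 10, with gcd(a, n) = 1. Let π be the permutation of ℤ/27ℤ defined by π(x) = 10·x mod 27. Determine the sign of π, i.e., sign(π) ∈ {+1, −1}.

+1

Trace 19: π^k(19) = [19, 1, 10] for k=0..2.
Cycle lengths of π_10 on ℤ/27ℤ: [3, 3, 3, 3, 3, 3, 1, 1, 1, 1, 1, 1, 1, 1, 1]; 15 cycles in total.
sign(π) = (−1)^{n − #cycles} = (−1)^{27−15} = (−1)^12 = +1.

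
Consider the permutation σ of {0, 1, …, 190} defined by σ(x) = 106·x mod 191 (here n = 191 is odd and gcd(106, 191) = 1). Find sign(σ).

-1

Start at x=109: 109 → 94 → 32 → 145 → 90 → 181 → 86 → … (one orbit).
2 cycles of lengths [190, 1].
2 cycles on 191: each ℓ→(−1)^(ℓ−1), product (−1)^189 = -1.
Check: (106/191) = -1 by Zolotarev.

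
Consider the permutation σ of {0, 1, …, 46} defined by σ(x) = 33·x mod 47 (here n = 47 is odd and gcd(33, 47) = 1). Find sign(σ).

Trace 7: π^k(7) = [7, 43, 9, 15, 25, 26, 12] for k=0..6.
2 cycles of lengths [46, 1].
With 2 cycles on 47 points, sign = (−1)^{47−2} = -1.
The Jacobi symbol (33|47) = -1 (Zolotarev) agrees.

-1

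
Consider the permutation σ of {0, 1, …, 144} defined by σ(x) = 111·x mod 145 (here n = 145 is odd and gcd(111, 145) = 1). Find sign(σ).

Start at x=111: 111 → 141 → 136 → 16 → 36 → 81 → 1 → 111 (one orbit).
25 cycles of lengths [7, 7, 7, 7, 7, 7, 7, 7, 7, 7, 7, 7, 7, 7, 7, 7, 7, 7, 7, 7, 1, 1, 1, 1, 1].
25 cycles on 145: each ℓ→(−1)^(ℓ−1), product (−1)^120 = +1.
Via Zolotarev, sign(π_{111}) = (111|145) = +1.

+1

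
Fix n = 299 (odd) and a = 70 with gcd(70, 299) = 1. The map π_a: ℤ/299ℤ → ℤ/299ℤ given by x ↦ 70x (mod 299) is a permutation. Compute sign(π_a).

Start at x=47: 47 → 1 → 70 → 116 → 47 (one orbit).
92 cycles of lengths [4, 4, 4, 4, 4, 4, 4, 4, 4, 4, 4, 4, 4, 4, 4, 4, 4, 4, 4, 4, 4, 4, 4, 4, 4, 4, 4, 4, 4, 4, 4, 4, 4, 4, 4, 4, 4, 4, 4, 4, 4, 4, 4, 4, 4, 4, 4, 4, 4, 4, 4, 4, 4, 4, 4, 4, 4, 4, 4, 4, 4, 4, 4, 4, 4, 4, 4, 4, 4, 1, 1, 1, 1, 1, 1, 1, 1, 1, 1, 1, 1, 1, 1, 1, 1, 1, 1, 1, 1, 1, 1, 1].
With 92 cycles on 299 points, sign = (−1)^{299−92} = -1.
The Jacobi symbol (70|299) = -1 (Zolotarev) agrees.

-1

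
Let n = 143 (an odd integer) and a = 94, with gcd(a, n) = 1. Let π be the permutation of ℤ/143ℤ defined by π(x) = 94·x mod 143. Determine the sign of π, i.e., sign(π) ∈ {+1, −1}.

Start at x=92: 92 → 68 → 100 → 105 → 3 → 139 → 53 → … (one orbit).
The orbit structure of x ↦ 94x mod 143: 10 orbits of sizes [30, 30, 30, 30, 10, 3, 3, 3, 3, 1].
143 − 10 = 133 transpositions; sign(π) = (−1)^133 = -1.
(94|143)_J = -1 (Zolotarev's lemma cross-check).

-1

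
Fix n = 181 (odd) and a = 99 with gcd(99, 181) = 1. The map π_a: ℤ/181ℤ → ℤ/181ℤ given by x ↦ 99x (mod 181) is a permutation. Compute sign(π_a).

Orbit of 48 under x↦99x: [48, 46, 29, 156, 59, 49, 145]… (length divides ord_181(99)).
Cycle type of π: 30×6 + 1; total 7 cycles.
sign(π) = (−1)^{n − #cycles} = (−1)^{181−7} = (−1)^174 = +1.
Zolotarev: (99|181) = +1, matching the cycle-count sign.

+1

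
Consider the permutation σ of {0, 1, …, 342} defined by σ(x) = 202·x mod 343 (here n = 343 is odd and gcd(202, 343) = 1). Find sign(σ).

Orbit of 167 under x↦202x: [167, 120, 230, 155, 97, 43, 111]… (length divides ord_343(202)).
π_202 has 10 disjoint cycles with lengths [98, 98, 98, 14, 14, 14, 2, 2, 2, 1] on {0,…,342}.
Σ(ℓ_i−1) = 343−10 = 333; sign = (−1)^333 = -1.

-1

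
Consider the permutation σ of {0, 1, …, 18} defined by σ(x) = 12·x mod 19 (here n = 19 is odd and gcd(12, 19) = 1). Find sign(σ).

-1

Trace 8: π^k(8) = [8, 1, 12, 11, 18, 7] for k=0..5.
Decompose π into cycles: lengths [6, 6, 6, 1] (4 cycles, including the fixed point 0).
n − c = 19 − 4 = 15; sign = (−1)^15 = -1.
The Jacobi symbol (12|19) = -1 (Zolotarev) agrees.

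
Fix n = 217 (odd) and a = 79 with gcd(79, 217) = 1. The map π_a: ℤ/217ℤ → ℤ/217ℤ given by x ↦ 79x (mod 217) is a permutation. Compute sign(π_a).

-1

Start at x=120: 120 → 149 → 53 → 64 → 65 → 144 → 92 → … (one orbit).
10 cycles of lengths [30, 30, 30, 30, 30, 30, 30, 3, 3, 1].
With 10 cycles on 217 points, sign = (−1)^{217−10} = -1.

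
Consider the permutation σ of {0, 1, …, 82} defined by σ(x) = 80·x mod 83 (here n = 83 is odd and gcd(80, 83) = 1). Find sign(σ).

Trace 80: π^k(80) = [80, 9, 56, 81, 6, 65, 54] for k=0..6.
π_80 has 2 disjoint cycles with lengths [82, 1] on {0,…,82}.
Σ(ℓ_i−1) = 83−2 = 81; sign = (−1)^81 = -1.
(80|83)_J = -1 (Zolotarev's lemma cross-check).

-1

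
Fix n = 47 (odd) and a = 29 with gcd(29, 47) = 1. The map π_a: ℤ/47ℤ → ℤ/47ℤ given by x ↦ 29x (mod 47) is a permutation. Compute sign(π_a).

-1

Trace 46: π^k(46) = [46, 18, 5, 4, 22, 27, 31] for k=0..6.
π_29 has 2 disjoint cycles with lengths [46, 1] on {0,…,46}.
With 2 cycles on 47 points, sign = (−1)^{47−2} = -1.
(29|47)_J = -1 (Zolotarev's lemma cross-check).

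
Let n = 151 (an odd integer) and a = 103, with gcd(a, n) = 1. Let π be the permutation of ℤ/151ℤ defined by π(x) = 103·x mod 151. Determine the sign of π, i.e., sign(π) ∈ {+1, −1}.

Orbit of 31 under x↦103x: [31, 22, 1, 103, 39, 91, 11]… (length divides ord_151(103)).
3 cycles of lengths [75, 75, 1].
3 cycles on 151: each ℓ→(−1)^(ℓ−1), product (−1)^148 = +1.

+1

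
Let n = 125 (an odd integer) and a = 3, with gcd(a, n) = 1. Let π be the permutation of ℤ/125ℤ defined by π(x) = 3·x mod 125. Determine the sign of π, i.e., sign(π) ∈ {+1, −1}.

Orbit of 54 under x↦3x: [54, 37, 111, 83, 124, 122, 116]… (length divides ord_125(3)).
The orbit structure of x ↦ 3x mod 125: 4 orbits of sizes [100, 20, 4, 1].
With 4 cycles on 125 points, sign = (−1)^{125−4} = -1.

-1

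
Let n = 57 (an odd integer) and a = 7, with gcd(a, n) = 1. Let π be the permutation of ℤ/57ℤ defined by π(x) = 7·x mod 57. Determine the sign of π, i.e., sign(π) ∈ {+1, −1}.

Start at x=49: 49 → 1 → 7 → 49 (one orbit).
Decompose π into cycles: lengths [3, 3, 3, 3, 3, 3, 3, 3, 3, 3, 3, 3, 3, 3, 3, 3, 3, 3, 1, 1, 1] (21 cycles, including the fixed point 0).
57 − 21 = 36 transpositions; sign(π) = (−1)^36 = +1.
Zolotarev: (7|57) = +1, matching the cycle-count sign.

+1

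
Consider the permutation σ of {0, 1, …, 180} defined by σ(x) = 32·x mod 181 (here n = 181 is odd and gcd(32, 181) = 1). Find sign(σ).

-1

Start at x=162: 162 → 116 → 92 → 48 → 88 → 101 → 155 → … (one orbit).
6 cycles of lengths [36, 36, 36, 36, 36, 1].
sign(π) = (−1)^{n − #cycles} = (−1)^{181−6} = (−1)^175 = -1.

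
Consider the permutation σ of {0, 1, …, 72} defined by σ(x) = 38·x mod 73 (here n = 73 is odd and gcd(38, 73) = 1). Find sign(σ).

Trace 48: π^k(48) = [48, 72, 35, 16, 24, 36, 54] for k=0..6.
Cycle type of π: 36×2 + 1; total 3 cycles.
Σ(ℓ_i−1) = 73−3 = 70; sign = (−1)^70 = +1.
Zolotarev: (38|73) = +1, matching the cycle-count sign.

+1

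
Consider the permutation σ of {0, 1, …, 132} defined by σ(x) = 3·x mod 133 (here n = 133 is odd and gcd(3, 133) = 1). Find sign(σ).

+1

Trace 69: π^k(69) = [69, 74, 89, 1, 3, 9, 27] for k=0..6.
Cycle type of π: 18×7 + 6 + 1; total 9 cycles.
sign(π) = (−1)^{n − #cycles} = (−1)^{133−9} = (−1)^124 = +1.
Via Zolotarev, sign(π_{3}) = (3|133) = +1.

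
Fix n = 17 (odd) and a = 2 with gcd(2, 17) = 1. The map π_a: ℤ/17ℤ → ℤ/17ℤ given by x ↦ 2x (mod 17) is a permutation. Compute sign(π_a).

+1

Trace 13: π^k(13) = [13, 9, 1, 2, 4, 8, 16] for k=0..6.
π_2 has 3 disjoint cycles with lengths [8, 8, 1] on {0,…,16}.
n − c = 17 − 3 = 14; sign = (−1)^14 = +1.
The Jacobi symbol (2|17) = +1 (Zolotarev) agrees.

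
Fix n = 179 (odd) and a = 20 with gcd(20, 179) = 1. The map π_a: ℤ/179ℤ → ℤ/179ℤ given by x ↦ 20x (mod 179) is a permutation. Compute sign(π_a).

+1

Start at x=46: 46 → 25 → 142 → 155 → 57 → 66 → 67 → … (one orbit).
π_20 has 3 disjoint cycles with lengths [89, 89, 1] on {0,…,178}.
3 cycles on 179: each ℓ→(−1)^(ℓ−1), product (−1)^176 = +1.
(20|179)_J = +1 (Zolotarev's lemma cross-check).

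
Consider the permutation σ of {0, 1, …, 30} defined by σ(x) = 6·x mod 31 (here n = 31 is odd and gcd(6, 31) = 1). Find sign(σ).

Trace 25: π^k(25) = [25, 26, 1, 6, 5, 30] for k=0..5.
π_6 has 6 disjoint cycles with lengths [6, 6, 6, 6, 6, 1] on {0,…,30}.
6 cycles on 31: each ℓ→(−1)^(ℓ−1), product (−1)^25 = -1.

-1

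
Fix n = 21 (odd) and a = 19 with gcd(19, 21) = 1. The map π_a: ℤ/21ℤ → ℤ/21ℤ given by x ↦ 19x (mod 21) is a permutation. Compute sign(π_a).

-1

Orbit of 1 under x↦19x: [1, 19, 4, 13, 16, 10]… (length divides ord_21(19)).
Cycle lengths of π_19 on ℤ/21ℤ: [6, 6, 6, 1, 1, 1]; 6 cycles in total.
n − c = 21 − 6 = 15; sign = (−1)^15 = -1.
Via Zolotarev, sign(π_{19}) = (19|21) = -1.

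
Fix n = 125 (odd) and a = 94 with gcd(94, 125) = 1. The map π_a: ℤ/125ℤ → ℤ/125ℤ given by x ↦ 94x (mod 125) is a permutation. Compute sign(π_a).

Trace 91: π^k(91) = [91, 54, 76, 19, 36, 9, 96] for k=0..6.
Decompose π into cycles: lengths [50, 50, 10, 10, 2, 2, 1] (7 cycles, including the fixed point 0).
7 cycles on 125: each ℓ→(−1)^(ℓ−1), product (−1)^118 = +1.

+1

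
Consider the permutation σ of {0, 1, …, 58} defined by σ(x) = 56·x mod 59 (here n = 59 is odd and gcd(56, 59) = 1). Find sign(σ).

-1

Start at x=45: 45 → 42 → 51 → 24 → 46 → 39 → 1 → … (one orbit).
Cycle type of π: 58 + 1; total 2 cycles.
59 − 2 = 57 transpositions; sign(π) = (−1)^57 = -1.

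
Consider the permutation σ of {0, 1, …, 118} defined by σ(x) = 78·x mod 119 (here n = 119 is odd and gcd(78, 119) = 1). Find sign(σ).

-1

Trace 64: π^k(64) = [64, 113, 8, 29, 1, 78, 15] for k=0..6.
π_78 has 14 disjoint cycles with lengths [16, 16, 16, 16, 16, 16, 16, 1, 1, 1, 1, 1, 1, 1] on {0,…,118}.
sign(π) = (−1)^{n − #cycles} = (−1)^{119−14} = (−1)^105 = -1.
The Jacobi symbol (78|119) = -1 (Zolotarev) agrees.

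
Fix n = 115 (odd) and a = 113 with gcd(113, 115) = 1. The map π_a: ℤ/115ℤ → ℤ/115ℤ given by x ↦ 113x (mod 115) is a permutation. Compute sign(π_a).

+1

Orbit of 6 under x↦113x: [6, 103, 24, 67, 96, 38, 39]… (length divides ord_115(113)).
5 cycles of lengths [44, 44, 22, 4, 1].
n − c = 115 − 5 = 110; sign = (−1)^110 = +1.
Zolotarev: (113|115) = +1, matching the cycle-count sign.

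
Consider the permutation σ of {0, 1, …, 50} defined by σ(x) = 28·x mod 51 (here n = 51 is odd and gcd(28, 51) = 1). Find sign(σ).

-1

Orbit of 16 under x↦28x: [16, 40, 49, 46, 13, 7, 43]… (length divides ord_51(28)).
Decompose π into cycles: lengths [16, 16, 16, 1, 1, 1] (6 cycles, including the fixed point 0).
51 − 6 = 45 transpositions; sign(π) = (−1)^45 = -1.
Via Zolotarev, sign(π_{28}) = (28|51) = -1.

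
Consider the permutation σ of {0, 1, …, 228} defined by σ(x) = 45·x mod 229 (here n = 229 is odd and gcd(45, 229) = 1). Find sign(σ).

Trace 60: π^k(60) = [60, 181, 130, 125, 129, 80, 165] for k=0..6.
Cycle lengths of π_45 on ℤ/229ℤ: [114, 114, 1]; 3 cycles in total.
Σ(ℓ_i−1) = 229−3 = 226; sign = (−1)^226 = +1.
Zolotarev: (45|229) = +1, matching the cycle-count sign.

+1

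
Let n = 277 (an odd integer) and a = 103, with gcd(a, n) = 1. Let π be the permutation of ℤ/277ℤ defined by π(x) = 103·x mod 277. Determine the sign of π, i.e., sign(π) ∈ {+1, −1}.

-1

Orbit of 150 under x↦103x: [150, 215, 262, 117, 140, 16, 263]… (length divides ord_277(103)).
The orbit structure of x ↦ 103x mod 277: 2 orbits of sizes [276, 1].
277 − 2 = 275 transpositions; sign(π) = (−1)^275 = -1.
(103|277)_J = -1 (Zolotarev's lemma cross-check).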